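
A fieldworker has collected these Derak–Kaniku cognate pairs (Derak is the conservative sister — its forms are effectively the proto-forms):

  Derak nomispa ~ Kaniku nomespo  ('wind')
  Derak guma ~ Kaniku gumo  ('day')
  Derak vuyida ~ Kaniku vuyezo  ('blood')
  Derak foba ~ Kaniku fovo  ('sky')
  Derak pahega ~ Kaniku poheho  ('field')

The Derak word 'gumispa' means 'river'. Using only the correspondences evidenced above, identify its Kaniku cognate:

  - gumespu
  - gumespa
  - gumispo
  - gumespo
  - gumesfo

gumespo

nomispa ~ nomespo, vuyida ~ vuyezo — Derak i corresponds to Kaniku e after a consonant, before a consonant other than r, m, n, p, b, f, v.
nomispa ~ nomespo, guma ~ gumo — Derak a corresponds to Kaniku o word-finally.
Applying these to Derak 'gumispa':
  gumispa → gumespa   (i→e after a consonant, before a consonant other than r, m, n, p, b, f, v)
  gumespa → gumespo   (a→o word-finally)
So the Kaniku cognate is 'gumespo'.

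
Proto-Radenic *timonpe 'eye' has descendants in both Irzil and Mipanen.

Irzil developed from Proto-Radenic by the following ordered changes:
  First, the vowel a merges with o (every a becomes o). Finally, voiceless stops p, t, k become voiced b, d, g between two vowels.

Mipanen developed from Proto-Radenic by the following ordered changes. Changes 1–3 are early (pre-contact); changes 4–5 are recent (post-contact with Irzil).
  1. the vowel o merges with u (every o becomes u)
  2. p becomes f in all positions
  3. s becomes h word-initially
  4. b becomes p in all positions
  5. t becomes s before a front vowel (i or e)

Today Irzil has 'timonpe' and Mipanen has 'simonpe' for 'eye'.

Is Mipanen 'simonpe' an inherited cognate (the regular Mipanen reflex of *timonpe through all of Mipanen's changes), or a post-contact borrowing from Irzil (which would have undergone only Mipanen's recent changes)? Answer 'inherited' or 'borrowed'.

borrowed

If inherited, *timonpe would pass through all of Mipanen's changes:
Mipanen: *timonpe
  timonpe → timunpe   [vowel merger]
  timunpe → timunfe   [unconditioned shift]
  timunfe (rule 3 does not apply)
  timunfe (rule 4 does not apply)
  timunfe → simunfe   [palatalisation]
  giving Mipanen simunfe.
If borrowed from Irzil 'timonpe' after the early changes, it would undergo only the recent ones:
  rule 4 (unconditioned shift): no change (timonpe)
  rule 5 (palatalisation): timonpe → simonpe
  ⇒ as a loan: simonpe
Mipanen 'simonpe' matches the loan outcome 'simonpe', not the inherited 'simunfe' — it skipped the early Mipanen changes, so it was borrowed from Irzil.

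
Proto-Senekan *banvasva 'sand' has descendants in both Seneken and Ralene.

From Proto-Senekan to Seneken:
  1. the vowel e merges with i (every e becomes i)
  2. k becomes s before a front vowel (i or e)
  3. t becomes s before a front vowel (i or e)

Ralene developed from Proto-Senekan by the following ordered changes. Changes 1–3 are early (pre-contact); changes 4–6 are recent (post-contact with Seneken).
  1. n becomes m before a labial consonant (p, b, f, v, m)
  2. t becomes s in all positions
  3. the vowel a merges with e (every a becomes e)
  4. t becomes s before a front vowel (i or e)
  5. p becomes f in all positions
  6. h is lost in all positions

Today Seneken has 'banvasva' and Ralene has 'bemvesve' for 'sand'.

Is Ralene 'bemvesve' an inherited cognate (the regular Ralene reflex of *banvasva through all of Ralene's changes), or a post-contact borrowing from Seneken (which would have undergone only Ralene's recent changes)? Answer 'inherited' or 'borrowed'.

If inherited, *banvasva would pass through all of Ralene's changes:
Ralene: start from *banvasva.
  rule 1 (nasal place assimilation): banvasva → bamvasva
  rule 2: no change — bamvasva
  rule 3 (vowel merger): bamvasva → bemvesve
  rule 4: no change — bemvesve
  rule 5: no change — bemvesve
  rule 6: no change — bemvesve
  ⇒ Ralene bemvesve
If borrowed from Seneken 'banvasva' after the early changes, it would undergo only the recent ones:
  rule 4 (palatalisation): no change (banvasva)
  rule 5 (unconditioned shift): no change (banvasva)
  rule 6 (h-loss): no change (banvasva)
  ⇒ as a loan: banvasva
Ralene 'bemvesve' matches the inherited outcome exactly, so it is an inherited cognate, not a loan.

inherited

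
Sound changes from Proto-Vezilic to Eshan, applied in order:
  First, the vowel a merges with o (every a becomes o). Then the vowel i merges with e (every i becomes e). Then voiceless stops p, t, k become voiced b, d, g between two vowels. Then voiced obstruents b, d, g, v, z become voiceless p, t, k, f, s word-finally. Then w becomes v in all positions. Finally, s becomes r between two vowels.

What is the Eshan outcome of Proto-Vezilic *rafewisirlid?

rofevererlet

Eshan: start from *rafewisirlid.
  rule 1 (vowel merger): rafewisirlid → rofewisirlid
  rule 2 (vowel merger): rofewisirlid → rofeweserled
  rule 3: no change — rofeweserled
  rule 4 (final devoicing): rofeweserled → rofeweserlet
  rule 5 (unconditioned shift): rofeweserlet → rofeveserlet
  rule 6 (rhotacism): rofeveserlet → rofevererlet
  ⇒ Eshan rofevererlet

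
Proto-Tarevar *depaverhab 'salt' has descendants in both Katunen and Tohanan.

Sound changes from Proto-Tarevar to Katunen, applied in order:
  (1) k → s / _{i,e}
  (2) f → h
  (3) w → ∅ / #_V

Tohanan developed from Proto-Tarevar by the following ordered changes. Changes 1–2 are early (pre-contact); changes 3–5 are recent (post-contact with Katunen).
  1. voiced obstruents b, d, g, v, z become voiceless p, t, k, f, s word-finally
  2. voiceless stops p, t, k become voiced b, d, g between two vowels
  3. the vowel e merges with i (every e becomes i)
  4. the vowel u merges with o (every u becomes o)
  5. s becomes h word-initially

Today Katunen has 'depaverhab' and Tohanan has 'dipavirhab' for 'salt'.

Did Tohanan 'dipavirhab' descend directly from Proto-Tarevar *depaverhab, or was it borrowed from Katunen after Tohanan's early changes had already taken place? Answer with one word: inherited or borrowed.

If inherited, *depaverhab would pass through all of Tohanan's changes:
Tohanan: *depaverhab > depaverhap > debaverhap > dibavirhap  (by final devoicing, intervocalic voicing, vowel merger)
If borrowed from Katunen 'depaverhab' after the early changes, it would undergo only the recent ones:
  rule 3 (vowel merger): depaverhab → dipavirhab
  rule 4 (vowel merger): no change (dipavirhab)
  rule 5 (debuccalisation): no change (dipavirhab)
  ⇒ as a loan: dipavirhab
Tohanan 'dipavirhab' matches the loan outcome 'dipavirhab', not the inherited 'dibavirhap' — it skipped the early Tohanan changes, so it was borrowed from Katunen.

borrowed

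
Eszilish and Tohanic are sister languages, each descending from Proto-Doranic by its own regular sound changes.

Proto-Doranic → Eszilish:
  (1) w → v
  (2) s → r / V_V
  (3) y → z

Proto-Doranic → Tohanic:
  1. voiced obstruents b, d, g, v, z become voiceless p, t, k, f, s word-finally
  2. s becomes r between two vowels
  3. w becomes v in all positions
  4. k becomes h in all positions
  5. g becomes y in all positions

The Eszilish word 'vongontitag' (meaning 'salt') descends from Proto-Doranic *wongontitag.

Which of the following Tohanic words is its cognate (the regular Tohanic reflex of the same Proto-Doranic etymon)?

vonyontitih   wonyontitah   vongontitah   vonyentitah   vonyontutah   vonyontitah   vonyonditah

vonyontitah

Tohanic: start from *wongontitag.
  rule 1 (final devoicing): wongontitag → wongontitak
  rule 2: no change — wongontitak
  rule 3 (unconditioned shift): wongontitak → vongontitak
  rule 4 (unconditioned shift): vongontitak → vongontitah
  rule 5 (unconditioned shift): vongontitah → vonyontitah
  ⇒ Tohanic vonyontitah
Only 'vonyontitah' matches the regular Tohanic development of *wongontitag.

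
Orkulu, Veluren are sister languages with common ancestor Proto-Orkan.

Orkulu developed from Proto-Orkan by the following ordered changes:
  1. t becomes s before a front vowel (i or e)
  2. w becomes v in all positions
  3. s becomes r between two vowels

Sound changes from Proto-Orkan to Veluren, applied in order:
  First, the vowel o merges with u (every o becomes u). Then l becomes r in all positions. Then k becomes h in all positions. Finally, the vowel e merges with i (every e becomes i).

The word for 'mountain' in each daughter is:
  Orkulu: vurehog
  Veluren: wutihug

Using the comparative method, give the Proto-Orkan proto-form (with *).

Position 3: Orkulu has r, Veluren has t. Veluren preserves t here (none of its changes turn any other segment into t), so the proto-segment is *t.
Position 6: Orkulu has o, Veluren has u. Orkulu preserves o here (none of its changes turn any other segment into o), so the proto-segment is *o.
Position 1: Orkulu has v, Veluren has w. Veluren preserves w here (none of its changes turn any other segment into w), so the proto-segment is *w.
Continuing position by position gives *wutehog; check it forward:
Orkulu: *wutehog > wusehog > vusehog > vurehog  (by palatalisation, unconditioned shift, rhotacism)
Veluren: start from *wutehog.
  rule 1 (vowel merger): wutehog → wutehug
  rule 2: no change — wutehug
  rule 3: no change — wutehug
  rule 4 (vowel merger): wutehug → wutihug
  ⇒ Veluren wutihug
*wutehog is the unique common source.

*wutehog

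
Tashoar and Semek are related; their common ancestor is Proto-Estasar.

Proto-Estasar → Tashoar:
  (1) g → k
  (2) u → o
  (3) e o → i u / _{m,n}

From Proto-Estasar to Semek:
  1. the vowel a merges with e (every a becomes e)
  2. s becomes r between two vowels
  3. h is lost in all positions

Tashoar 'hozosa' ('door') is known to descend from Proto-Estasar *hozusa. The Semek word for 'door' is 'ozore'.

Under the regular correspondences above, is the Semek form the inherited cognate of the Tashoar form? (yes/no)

no

Derive the expected Semek reflex of *hozusa:
Semek: *hozusa > hozuse > hozure > ozure  (by vowel merger, rhotacism, h-loss)
The regular Semek reflex would be 'ozure', but the attested form is 'ozore'. The correspondence is irregular, so they are not cognates (the Semek form has a different source).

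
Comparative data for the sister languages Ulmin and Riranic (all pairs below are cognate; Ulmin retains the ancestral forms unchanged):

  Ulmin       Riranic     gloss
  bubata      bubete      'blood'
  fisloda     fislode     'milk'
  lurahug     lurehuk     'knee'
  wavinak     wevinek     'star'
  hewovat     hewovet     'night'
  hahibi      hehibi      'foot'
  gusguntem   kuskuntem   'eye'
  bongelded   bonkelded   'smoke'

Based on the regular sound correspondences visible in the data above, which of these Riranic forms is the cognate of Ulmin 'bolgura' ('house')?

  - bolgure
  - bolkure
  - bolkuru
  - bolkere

gusguntem ~ kuskuntem — Ulmin g corresponds to Riranic k after a consonant, before a back vowel.
bubata ~ bubete, fisloda ~ fislode — Ulmin a corresponds to Riranic e word-finally.
Applying these to Ulmin 'bolgura':
  bolgura → bolkura   (g→k after a consonant, before a back vowel)
  bolkura → bolkure   (a→e word-finally)
So the Riranic cognate is 'bolkure'.

bolkure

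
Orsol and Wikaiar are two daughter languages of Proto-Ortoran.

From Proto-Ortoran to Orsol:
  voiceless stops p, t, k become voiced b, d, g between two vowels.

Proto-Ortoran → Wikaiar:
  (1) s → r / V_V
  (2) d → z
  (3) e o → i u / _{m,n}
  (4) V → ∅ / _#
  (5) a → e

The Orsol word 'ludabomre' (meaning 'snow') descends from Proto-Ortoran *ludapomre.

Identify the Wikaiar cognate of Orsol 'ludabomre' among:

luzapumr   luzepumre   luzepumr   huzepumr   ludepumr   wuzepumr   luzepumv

Wikaiar: start from *ludapomre.
  rule 1: no change — ludapomre
  rule 2 (unconditioned shift): ludapomre → luzapomre
  rule 3 (pre-nasal raising): luzapomre → luzapumre
  rule 4 (apocope): luzapumre → luzapumr
  rule 5 (vowel merger): luzapumr → luzepumr
  ⇒ Wikaiar luzepumr
Among the options, 'luzepumr' alone shows every Wikaiar change applied in order.

luzepumr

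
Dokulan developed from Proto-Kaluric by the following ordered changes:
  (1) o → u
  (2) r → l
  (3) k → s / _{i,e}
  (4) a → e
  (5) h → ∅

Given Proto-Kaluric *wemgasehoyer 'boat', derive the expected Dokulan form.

Dokulan: start from *wemgasehoyer.
  rule 1 (vowel merger): wemgasehoyer → wemgasehuyer
  rule 2 (unconditioned shift): wemgasehuyer → wemgasehuyel
  rule 3: no change — wemgasehuyel
  rule 4 (vowel merger): wemgasehuyel → wemgesehuyel
  rule 5 (h-loss): wemgesehuyel → wemgeseuyel
  ⇒ Dokulan wemgeseuyel

wemgeseuyel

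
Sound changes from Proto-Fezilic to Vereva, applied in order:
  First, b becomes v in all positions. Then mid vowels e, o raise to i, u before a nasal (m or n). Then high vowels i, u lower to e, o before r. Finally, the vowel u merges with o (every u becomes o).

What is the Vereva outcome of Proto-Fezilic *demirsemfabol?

Vereva: *demirsemfabol > demirsemfavol > dimirsimfavol > dimersimfavol  (by unconditioned shift, pre-nasal raising, pre-rhotic lowering)

dimersimfavol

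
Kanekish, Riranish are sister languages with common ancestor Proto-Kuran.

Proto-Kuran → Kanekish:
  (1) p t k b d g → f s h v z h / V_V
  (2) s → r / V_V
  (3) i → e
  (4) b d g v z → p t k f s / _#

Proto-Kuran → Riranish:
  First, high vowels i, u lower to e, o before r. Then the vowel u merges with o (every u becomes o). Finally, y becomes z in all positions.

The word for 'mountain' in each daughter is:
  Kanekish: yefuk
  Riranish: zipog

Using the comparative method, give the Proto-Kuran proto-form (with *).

Position 5: Kanekish has k, Riranish has g. Riranish preserves g here (none of its changes turn any other segment into g), so the proto-segment is *g.
Position 3: Kanekish has f, Riranish has p. Riranish preserves p here (none of its changes turn any other segment into p), so the proto-segment is *p.
Position 2: Kanekish has e, Riranish has i. Riranish preserves i here (none of its changes turn any other segment into i), so the proto-segment is *i.
Continuing position by position gives *yipug; check it forward:
Kanekish: *yipug
  yipug → yifug   [intervocalic lenition]
  yifug (rule 2 does not apply)
  yifug → yefug   [vowel merger]
  yefug → yefuk   [final devoicing]
  giving Kanekish yefuk.
Riranish: *yipug
  yipug (rule 1 does not apply)
  yipug → yipog   [vowel merger]
  yipog → zipog   [unconditioned shift]
  giving Riranish zipog.
Only *yipug yields all of Kanekish yefuk, Riranish zipog.

*yipug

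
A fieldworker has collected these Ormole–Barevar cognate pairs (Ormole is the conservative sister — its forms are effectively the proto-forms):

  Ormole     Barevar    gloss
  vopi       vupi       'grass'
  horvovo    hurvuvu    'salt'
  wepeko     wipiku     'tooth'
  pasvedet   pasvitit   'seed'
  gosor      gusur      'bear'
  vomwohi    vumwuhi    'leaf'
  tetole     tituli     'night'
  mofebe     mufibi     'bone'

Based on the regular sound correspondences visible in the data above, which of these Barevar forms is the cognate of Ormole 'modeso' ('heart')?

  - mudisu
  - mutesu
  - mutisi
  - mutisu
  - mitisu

mutisu

gosor ~ gusur, vomwohi ~ vumwuhi — Ormole o corresponds to Barevar u after a consonant, before a consonant other than r, m, n, p, b, f, v.
pasvedet ~ pasvitit — Ormole d corresponds to Barevar t between vowels (before a front vowel).
wepeko ~ wipiku, pasvedet ~ pasvitit — Ormole e corresponds to Barevar i after a consonant, before a consonant other than r, m, n, p, b, f, v.
horvovo ~ hurvuvu, wepeko ~ wipiku — Ormole o corresponds to Barevar u word-finally.
Applying these to Ormole 'modeso':
  modeso → mudeso   (o→u after a consonant, before a consonant other than r, m, n, p, b, f, v)
  mudeso → muteso   (d→t between vowels (before a front vowel))
  muteso → mutiso   (e→i after a consonant, before a consonant other than r, m, n, p, b, f, v)
  mutiso → mutisu   (o→u word-finally)
So the Barevar cognate is 'mutisu'.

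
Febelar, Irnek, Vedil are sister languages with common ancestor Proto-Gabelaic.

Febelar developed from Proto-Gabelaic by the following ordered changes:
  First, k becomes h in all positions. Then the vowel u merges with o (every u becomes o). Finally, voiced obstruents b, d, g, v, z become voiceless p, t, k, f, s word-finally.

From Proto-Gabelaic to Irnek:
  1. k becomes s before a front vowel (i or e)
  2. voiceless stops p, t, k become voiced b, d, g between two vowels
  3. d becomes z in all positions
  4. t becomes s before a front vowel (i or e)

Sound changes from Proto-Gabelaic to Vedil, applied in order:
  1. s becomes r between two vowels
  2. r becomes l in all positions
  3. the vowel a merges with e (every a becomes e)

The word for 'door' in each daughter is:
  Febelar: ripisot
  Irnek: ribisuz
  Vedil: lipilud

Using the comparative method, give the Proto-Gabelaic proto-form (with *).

*ripisud

Position 6: Febelar has o, Irnek has u, Vedil has u. Irnek preserves u here (none of its changes turn any other segment into u), so the proto-segment is *u.
Position 1: Febelar has r, Irnek has r, Vedil has l. Febelar preserves r here (none of its changes turn any other segment into r), so the proto-segment is *r.
Continuing position by position gives *ripisud; check it forward:
Febelar: *ripisud
  ripisud (rule 1 does not apply)
  ripisud → ripisod   [vowel merger]
  ripisod → ripisot   [final devoicing]
  giving Febelar ripisot.
Irnek: *ripisud > ribisud > ribisuz  (by intervocalic voicing, unconditioned shift)
Vedil: start from *ripisud.
  rule 1 (rhotacism): ripisud → ripirud
  rule 2 (unconditioned shift): ripirud → lipilud
  rule 3: no change — lipilud
  ⇒ Vedil lipilud
No other proto-form is consistent with every reflex, so the reconstruction is *ripisud.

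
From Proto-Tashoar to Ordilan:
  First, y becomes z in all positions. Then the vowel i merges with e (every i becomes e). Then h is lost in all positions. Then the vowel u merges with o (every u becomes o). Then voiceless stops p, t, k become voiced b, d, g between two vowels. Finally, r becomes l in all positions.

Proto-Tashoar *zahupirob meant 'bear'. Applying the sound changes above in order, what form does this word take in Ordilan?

Ordilan: *zahupirob > zahuperob > zauperob > zaoperob > zaoberob > zaobelob  (by vowel merger, h-loss, vowel merger, intervocalic voicing, unconditioned shift)

zaobelob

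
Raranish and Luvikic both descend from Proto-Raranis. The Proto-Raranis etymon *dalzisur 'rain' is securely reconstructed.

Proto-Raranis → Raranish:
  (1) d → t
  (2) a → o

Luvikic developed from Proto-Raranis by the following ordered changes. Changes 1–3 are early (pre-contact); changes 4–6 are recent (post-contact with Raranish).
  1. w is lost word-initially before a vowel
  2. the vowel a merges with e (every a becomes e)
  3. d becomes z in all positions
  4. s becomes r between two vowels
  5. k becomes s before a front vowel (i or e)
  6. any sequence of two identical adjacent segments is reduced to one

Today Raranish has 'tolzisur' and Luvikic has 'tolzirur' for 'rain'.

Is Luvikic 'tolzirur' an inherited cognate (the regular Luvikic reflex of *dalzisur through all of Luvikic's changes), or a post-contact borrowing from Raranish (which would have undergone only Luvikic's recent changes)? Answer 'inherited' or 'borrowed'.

If inherited, *dalzisur would pass through all of Luvikic's changes:
Luvikic: *dalzisur
  dalzisur (rule 1 does not apply)
  dalzisur → delzisur   [vowel merger]
  delzisur → zelzisur   [unconditioned shift]
  zelzisur → zelzirur   [rhotacism]
  zelzirur (rule 5 does not apply)
  zelzirur (rule 6 does not apply)
  giving Luvikic zelzirur.
If borrowed from Raranish 'tolzisur' after the early changes, it would undergo only the recent ones:
  rule 4 (rhotacism): tolzisur → tolzirur
  rule 5 (palatalisation): no change (tolzirur)
  rule 6 (degemination): no change (tolzirur)
  ⇒ as a loan: tolzirur
Luvikic 'tolzirur' matches the loan outcome 'tolzirur', not the inherited 'zelzirur' — it skipped the early Luvikic changes, so it was borrowed from Raranish.

borrowed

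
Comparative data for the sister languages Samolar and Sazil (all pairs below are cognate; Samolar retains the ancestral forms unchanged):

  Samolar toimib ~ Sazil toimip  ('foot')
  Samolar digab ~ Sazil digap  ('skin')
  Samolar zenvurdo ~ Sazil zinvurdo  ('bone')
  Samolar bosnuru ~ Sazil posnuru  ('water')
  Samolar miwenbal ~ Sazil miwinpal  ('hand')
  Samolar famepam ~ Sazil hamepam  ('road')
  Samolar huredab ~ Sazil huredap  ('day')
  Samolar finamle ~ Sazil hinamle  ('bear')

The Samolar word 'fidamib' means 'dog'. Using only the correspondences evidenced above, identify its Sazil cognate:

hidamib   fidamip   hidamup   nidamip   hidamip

finamle ~ hinamle — Samolar f corresponds to Sazil h word-initially before a front vowel.
toimib ~ toimip, digab ~ digap — Samolar b corresponds to Sazil p word-finally.
Applying these to Samolar 'fidamib':
  fidamib → hidamib   (f→h word-initially before a front vowel)
  hidamib → hidamip   (b→p word-finally)
So the Sazil cognate is 'hidamip'.

hidamip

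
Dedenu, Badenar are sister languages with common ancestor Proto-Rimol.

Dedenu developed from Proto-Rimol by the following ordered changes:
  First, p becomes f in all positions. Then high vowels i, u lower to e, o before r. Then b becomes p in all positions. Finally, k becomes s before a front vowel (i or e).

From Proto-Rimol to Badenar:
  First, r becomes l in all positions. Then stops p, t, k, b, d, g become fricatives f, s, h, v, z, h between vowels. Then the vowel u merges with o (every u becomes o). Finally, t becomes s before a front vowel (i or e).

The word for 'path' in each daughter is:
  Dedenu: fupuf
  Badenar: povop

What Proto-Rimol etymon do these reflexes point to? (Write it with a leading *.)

*pubup

Position 3: Dedenu has p, Badenar has v. In Dedenu, p can only continue *b, so the proto-segment is *b.
Position 2: Dedenu has u, Badenar has o. Dedenu preserves u here (none of its changes turn any other segment into u), so the proto-segment is *u.
Continuing position by position gives *pubup; check it forward:
Dedenu: *pubup > fubuf > fupuf  (by unconditioned shift, unconditioned shift)
Badenar: *pubup > puvup > povop  (by intervocalic lenition, vowel merger)
No other proto-form is consistent with every reflex, so the reconstruction is *pubup.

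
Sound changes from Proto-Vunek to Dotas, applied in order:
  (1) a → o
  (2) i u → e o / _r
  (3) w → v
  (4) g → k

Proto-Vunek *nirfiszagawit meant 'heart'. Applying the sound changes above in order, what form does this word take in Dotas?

nerfiszokovit

Dotas: *nirfiszagawit
  nirfiszagawit → nirfiszogowit   [vowel merger]
  nirfiszogowit → nerfiszogowit   [pre-rhotic lowering]
  nerfiszogowit → nerfiszogovit   [unconditioned shift]
  nerfiszogovit → nerfiszokovit   [unconditioned shift]
  giving Dotas nerfiszokovit.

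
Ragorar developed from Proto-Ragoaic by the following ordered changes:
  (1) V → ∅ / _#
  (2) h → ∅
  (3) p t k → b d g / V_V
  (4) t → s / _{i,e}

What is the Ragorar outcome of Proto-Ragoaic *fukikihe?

fugigi

Ragorar: start from *fukikihe.
  rule 1 (apocope): fukikihe → fukikih
  rule 2 (h-loss): fukikih → fukiki
  rule 3 (intervocalic voicing): fukiki → fugigi
  rule 4: no change — fugigi
  ⇒ Ragorar fugigi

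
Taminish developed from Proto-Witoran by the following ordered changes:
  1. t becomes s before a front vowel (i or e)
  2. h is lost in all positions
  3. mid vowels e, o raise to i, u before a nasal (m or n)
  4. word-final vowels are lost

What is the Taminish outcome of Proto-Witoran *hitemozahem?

Taminish: *hitemozahem
  hitemozahem → hisemozahem   [palatalisation]
  hisemozahem → isemozaem   [h-loss]
  isemozaem → isimozaim   [pre-nasal raising]
  isimozaim (rule 4 does not apply)
  giving Taminish isimozaim.

isimozaim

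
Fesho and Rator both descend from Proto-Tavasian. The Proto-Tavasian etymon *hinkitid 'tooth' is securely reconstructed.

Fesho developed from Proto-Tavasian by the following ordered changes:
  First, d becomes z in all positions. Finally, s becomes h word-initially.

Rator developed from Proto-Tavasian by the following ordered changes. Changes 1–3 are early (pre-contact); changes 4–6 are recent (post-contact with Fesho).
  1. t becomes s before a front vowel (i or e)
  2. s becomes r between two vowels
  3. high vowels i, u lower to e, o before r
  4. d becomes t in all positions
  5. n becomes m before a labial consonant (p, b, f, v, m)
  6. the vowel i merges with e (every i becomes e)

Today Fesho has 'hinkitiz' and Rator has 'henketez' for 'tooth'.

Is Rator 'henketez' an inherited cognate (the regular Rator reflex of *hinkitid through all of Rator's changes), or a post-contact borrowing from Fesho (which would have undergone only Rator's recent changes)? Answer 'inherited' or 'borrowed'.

borrowed

If inherited, *hinkitid would pass through all of Rator's changes:
Rator: *hinkitid > hinkisid > hinkirid > hinkerid > hinkerit > henkeret  (by palatalisation, rhotacism, pre-rhotic lowering, unconditioned shift, vowel merger)
If borrowed from Fesho 'hinkitiz' after the early changes, it would undergo only the recent ones:
  rule 4 (unconditioned shift): no change (hinkitiz)
  rule 5 (nasal place assimilation): no change (hinkitiz)
  rule 6 (vowel merger): hinkitiz → henketez
  ⇒ as a loan: henketez
Rator 'henketez' matches the loan outcome 'henketez', not the inherited 'henkeret' — it skipped the early Rator changes, so it was borrowed from Fesho.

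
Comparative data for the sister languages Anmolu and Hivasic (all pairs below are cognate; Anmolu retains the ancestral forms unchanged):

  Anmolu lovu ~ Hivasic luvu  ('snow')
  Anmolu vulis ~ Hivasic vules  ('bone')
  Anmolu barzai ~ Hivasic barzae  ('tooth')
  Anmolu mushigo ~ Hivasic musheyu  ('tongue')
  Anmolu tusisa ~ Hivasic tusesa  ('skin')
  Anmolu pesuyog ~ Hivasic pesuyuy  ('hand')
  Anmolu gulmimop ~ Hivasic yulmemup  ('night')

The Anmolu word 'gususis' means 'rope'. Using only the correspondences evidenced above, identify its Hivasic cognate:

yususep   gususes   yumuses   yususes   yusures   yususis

yususes

gulmimop ~ yulmemup — Anmolu g corresponds to Hivasic y word-initially before a back vowel.
vulis ~ vules, mushigo ~ musheyu — Anmolu i corresponds to Hivasic e after a consonant, before a consonant other than r, m, n, p, b, f, v.
Applying these to Anmolu 'gususis':
  gususis → yususis   (g→y word-initially before a back vowel)
  yususis → yususes   (i→e after a consonant, before a consonant other than r, m, n, p, b, f, v)
So the Hivasic cognate is 'yususes'.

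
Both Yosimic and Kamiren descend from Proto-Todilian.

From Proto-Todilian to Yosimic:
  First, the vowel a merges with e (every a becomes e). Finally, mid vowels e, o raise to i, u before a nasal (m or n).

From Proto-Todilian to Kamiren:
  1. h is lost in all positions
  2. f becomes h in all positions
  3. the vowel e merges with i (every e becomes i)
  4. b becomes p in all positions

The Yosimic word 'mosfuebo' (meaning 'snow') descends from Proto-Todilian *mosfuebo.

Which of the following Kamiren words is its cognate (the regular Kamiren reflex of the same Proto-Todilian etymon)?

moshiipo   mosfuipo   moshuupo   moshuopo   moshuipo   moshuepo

Kamiren: start from *mosfuebo.
  rule 1: no change — mosfuebo
  rule 2 (unconditioned shift): mosfuebo → moshuebo
  rule 3 (vowel merger): moshuebo → moshuibo
  rule 4 (unconditioned shift): moshuibo → moshuipo
  ⇒ Kamiren moshuipo
Among the options, 'moshuipo' alone shows every Kamiren change applied in order.

moshuipo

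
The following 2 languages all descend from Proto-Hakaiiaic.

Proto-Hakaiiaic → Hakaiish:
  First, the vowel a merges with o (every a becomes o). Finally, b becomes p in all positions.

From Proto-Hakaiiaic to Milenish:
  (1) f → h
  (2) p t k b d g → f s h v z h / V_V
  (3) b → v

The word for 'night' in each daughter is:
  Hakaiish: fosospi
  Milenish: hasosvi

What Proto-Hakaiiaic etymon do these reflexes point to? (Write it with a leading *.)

*fasosbi

Position 1: Hakaiish has f, Milenish has h. Hakaiish preserves f here (none of its changes turn any other segment into f), so the proto-segment is *f.
Position 2: Hakaiish has o, Milenish has a. Milenish preserves a here (none of its changes turn any other segment into a), so the proto-segment is *a.
Continuing position by position gives *fasosbi; check it forward:
Hakaiish: *fasosbi
  fasosbi → fososbi   [vowel merger]
  fososbi → fosospi   [unconditioned shift]
  giving Hakaiish fosospi.
Milenish: *fasosbi
  fasosbi → hasosbi   [unconditioned shift]
  hasosbi (rule 2 does not apply)
  hasosbi → hasosvi   [unconditioned shift]
  giving Milenish hasosvi.
*fasosbi is the unique common source.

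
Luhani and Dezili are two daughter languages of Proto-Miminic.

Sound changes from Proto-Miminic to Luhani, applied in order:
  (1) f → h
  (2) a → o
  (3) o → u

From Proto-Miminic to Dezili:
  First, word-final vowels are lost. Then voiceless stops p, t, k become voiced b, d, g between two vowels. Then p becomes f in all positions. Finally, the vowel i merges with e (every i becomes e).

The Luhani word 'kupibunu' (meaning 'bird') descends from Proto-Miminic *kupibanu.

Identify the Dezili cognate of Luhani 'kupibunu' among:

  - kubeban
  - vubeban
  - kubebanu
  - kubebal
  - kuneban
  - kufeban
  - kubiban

Dezili: *kupibanu > kupiban > kubiban > kubeban  (by apocope, intervocalic voicing, vowel merger)
Only 'kubeban' matches the regular Dezili development of *kupibanu.

kubeban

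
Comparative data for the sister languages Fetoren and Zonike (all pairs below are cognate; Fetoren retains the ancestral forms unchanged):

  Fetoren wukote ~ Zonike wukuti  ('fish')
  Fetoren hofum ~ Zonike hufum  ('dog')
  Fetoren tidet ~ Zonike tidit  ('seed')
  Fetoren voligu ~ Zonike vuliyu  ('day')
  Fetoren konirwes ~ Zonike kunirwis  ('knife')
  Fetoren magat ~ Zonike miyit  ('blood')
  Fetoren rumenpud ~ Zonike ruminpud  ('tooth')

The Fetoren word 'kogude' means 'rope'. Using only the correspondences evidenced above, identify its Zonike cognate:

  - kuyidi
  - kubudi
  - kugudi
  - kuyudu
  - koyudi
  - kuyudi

wukote ~ wukuti, voligu ~ vuliyu — Fetoren o corresponds to Zonike u after a consonant, before a consonant other than r, m, n, p, b, f, v.
voligu ~ vuliyu — Fetoren g corresponds to Zonike y between vowels (before a back vowel).
wukote ~ wukuti — Fetoren e corresponds to Zonike i word-finally.
Applying these to Fetoren 'kogude':
  kogude → kugude   (o→u after a consonant, before a consonant other than r, m, n, p, b, f, v)
  kugude → kuyude   (g→y between vowels (before a back vowel))
  kuyude → kuyudi   (e→i word-finally)
So the Zonike cognate is 'kuyudi'.

kuyudi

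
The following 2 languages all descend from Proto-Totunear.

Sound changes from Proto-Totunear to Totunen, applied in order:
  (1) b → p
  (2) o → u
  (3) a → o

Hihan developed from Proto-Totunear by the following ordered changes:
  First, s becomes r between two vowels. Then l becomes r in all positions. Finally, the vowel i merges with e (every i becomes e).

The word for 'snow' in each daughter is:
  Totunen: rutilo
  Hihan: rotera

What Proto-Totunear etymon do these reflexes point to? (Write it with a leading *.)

*rotila

Position 2: Totunen has u, Hihan has o. Hihan preserves o here (none of its changes turn any other segment into o), so the proto-segment is *o.
Position 6: Totunen has o, Hihan has a. Hihan preserves a here (none of its changes turn any other segment into a), so the proto-segment is *a.
This points to *rotila. Verify forward in each daughter:
Totunen: *rotila > rutila > rutilo  (by vowel merger, vowel merger)
Hihan: start from *rotila.
  rule 1: no change — rotila
  rule 2 (unconditioned shift): rotila → rotira
  rule 3 (vowel merger): rotira → rotera
  ⇒ Hihan rotera
*rotila is the unique common source.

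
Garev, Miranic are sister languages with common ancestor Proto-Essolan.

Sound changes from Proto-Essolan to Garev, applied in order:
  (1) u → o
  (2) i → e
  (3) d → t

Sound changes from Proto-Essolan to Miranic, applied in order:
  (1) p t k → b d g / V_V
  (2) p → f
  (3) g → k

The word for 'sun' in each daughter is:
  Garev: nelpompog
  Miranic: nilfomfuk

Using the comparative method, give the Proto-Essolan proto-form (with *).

Position 7: Garev has p, Miranic has f. Garev preserves p here (none of its changes turn any other segment into p), so the proto-segment is *p.
Position 2: Garev has e, Miranic has i. Miranic preserves i here (none of its changes turn any other segment into i), so the proto-segment is *i.
Verify the candidate proto-form against each daughter:
Garev: *nilpompug > nilpompog > nelpompog  (by vowel merger, vowel merger)
Miranic: *nilpompug > nilfomfug > nilfomfuk  (by unconditioned shift, unconditioned shift)
Only *nilpompug yields all of Garev nelpompog, Miranic nilfomfuk.

*nilpompug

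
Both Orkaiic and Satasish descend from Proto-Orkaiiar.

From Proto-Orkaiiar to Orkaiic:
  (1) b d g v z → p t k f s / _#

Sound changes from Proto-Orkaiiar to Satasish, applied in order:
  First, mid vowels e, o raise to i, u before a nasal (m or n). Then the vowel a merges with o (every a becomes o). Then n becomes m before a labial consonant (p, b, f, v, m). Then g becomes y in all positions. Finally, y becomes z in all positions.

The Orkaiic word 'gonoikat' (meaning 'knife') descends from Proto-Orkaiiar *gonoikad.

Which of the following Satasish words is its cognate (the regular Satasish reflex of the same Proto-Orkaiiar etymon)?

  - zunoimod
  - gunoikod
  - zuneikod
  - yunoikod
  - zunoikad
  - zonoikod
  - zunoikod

zunoikod

Satasish: *gonoikad
  gonoikad → gunoikad   [pre-nasal raising]
  gunoikad → gunoikod   [vowel merger]
  gunoikod (rule 3 does not apply)
  gunoikod → yunoikod   [unconditioned shift]
  yunoikod → zunoikod   [unconditioned shift]
  giving Satasish zunoikod.
Only 'zunoikod' matches the regular Satasish development of *gonoikad.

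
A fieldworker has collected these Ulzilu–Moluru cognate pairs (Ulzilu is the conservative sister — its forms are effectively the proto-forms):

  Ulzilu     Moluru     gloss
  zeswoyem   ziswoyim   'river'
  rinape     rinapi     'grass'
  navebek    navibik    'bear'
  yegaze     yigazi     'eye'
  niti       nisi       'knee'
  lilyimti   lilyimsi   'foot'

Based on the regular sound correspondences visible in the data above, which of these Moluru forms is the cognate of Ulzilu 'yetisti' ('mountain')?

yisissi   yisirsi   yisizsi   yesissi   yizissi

yisissi

zeswoyem ~ ziswoyim, navebek ~ navibik — Ulzilu e corresponds to Moluru i after a consonant, before a consonant other than r, m, n, p, b, f, v.
niti ~ nisi — Ulzilu t corresponds to Moluru s between vowels (before a front vowel).
lilyimti ~ lilyimsi — Ulzilu t corresponds to Moluru s after a consonant, before a front vowel.
Applying these to Ulzilu 'yetisti':
  yetisti → yitisti   (e→i after a consonant, before a consonant other than r, m, n, p, b, f, v)
  yitisti → yisisti   (t→s between vowels (before a front vowel))
  yisisti → yisissi   (t→s after a consonant, before a front vowel)
So the Moluru cognate is 'yisissi'.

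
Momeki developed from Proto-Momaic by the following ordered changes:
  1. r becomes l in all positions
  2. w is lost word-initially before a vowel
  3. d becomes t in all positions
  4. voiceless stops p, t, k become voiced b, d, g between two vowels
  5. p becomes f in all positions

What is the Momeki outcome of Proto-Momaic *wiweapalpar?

Momeki: *wiweapalpar
  wiweapalpar → wiweapalpal   [unconditioned shift]
  wiweapalpal → iweapalpal   [glide loss]
  iweapalpal (rule 3 does not apply)
  iweapalpal → iweabalpal   [intervocalic voicing]
  iweabalpal → iweabalfal   [unconditioned shift]
  giving Momeki iweabalfal.

iweabalfal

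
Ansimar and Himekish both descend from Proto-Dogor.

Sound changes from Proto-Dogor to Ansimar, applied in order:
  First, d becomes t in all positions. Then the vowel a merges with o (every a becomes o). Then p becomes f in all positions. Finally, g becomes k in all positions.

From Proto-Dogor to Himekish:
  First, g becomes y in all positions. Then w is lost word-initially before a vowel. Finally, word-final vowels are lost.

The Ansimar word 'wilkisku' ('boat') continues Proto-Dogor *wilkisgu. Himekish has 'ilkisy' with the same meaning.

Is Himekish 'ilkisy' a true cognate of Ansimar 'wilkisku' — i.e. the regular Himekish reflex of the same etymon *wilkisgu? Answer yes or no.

Derive the expected Himekish reflex of *wilkisgu:
Himekish: *wilkisgu > wilkisyu > ilkisyu > ilkisy  (by unconditioned shift, glide loss, apocope)
Himekish 'ilkisy' matches the regular reflex exactly, so the pair is cognate.

yes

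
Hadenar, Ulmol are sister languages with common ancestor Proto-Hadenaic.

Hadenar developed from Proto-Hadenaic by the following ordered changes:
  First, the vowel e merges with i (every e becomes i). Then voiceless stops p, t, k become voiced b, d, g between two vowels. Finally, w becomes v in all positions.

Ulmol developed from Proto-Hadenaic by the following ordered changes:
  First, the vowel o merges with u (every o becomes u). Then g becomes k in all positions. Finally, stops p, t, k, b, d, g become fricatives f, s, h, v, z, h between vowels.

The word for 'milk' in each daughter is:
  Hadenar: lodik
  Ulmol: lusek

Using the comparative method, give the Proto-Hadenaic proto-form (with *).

*lotek

Position 3: Hadenar has d, Ulmol has s. Taking the neighbouring segments as reconstructed: Hadenar d could go back to *t or *d; Ulmol s could go back to *t or *s — the one source consistent with every daughter is *t.
Position 4: Hadenar has i, Ulmol has e. Ulmol preserves e here (none of its changes turn any other segment into e), so the proto-segment is *e.
Verify the candidate proto-form against each daughter:
Hadenar: start from *lotek.
  rule 1 (vowel merger): lotek → lotik
  rule 2 (intervocalic voicing): lotik → lodik
  rule 3: no change — lodik
  ⇒ Hadenar lodik
Ulmol: *lotek > lutek > lusek  (by vowel merger, intervocalic lenition)
No other proto-form is consistent with every reflex, so the reconstruction is *lotek.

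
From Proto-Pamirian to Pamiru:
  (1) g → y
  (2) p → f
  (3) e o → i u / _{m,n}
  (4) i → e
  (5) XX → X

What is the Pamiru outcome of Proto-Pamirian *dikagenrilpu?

Pamiru: *dikagenrilpu
  dikagenrilpu → dikayenrilpu   [unconditioned shift]
  dikayenrilpu → dikayenrilfu   [unconditioned shift]
  dikayenrilfu → dikayinrilfu   [pre-nasal raising]
  dikayinrilfu → dekayenrelfu   [vowel merger]
  dekayenrelfu (rule 5 does not apply)
  giving Pamiru dekayenrelfu.

dekayenrelfu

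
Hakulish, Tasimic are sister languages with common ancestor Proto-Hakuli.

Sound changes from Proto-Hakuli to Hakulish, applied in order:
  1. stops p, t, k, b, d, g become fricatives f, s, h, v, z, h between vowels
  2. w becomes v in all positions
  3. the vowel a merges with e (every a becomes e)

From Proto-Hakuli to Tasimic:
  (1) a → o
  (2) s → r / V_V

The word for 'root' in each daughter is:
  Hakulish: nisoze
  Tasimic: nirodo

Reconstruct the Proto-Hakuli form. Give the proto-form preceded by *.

*nisoda

Position 6: Hakulish has e, Tasimic has o. Taking the neighbouring segments as reconstructed: Hakulish e could go back to *a or *e; Tasimic o could go back to *a or *o — the one source consistent with every daughter is *a.
Position 3: Hakulish has s, Tasimic has r. Taking the neighbouring segments as reconstructed: Hakulish s could go back to *t or *s; Tasimic r could go back to *s or *r — the one source consistent with every daughter is *s.
Verify the candidate proto-form against each daughter:
Hakulish: *nisoda
  nisoda → nisoza   [intervocalic lenition]
  nisoza (rule 2 does not apply)
  nisoza → nisoze   [vowel merger]
  giving Hakulish nisoze.
Tasimic: *nisoda
  nisoda → nisodo   [vowel merger]
  nisodo → nirodo   [rhotacism]
  giving Tasimic nirodo.
Only *nisoda yields all of Hakulish nisoze, Tasimic nirodo.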